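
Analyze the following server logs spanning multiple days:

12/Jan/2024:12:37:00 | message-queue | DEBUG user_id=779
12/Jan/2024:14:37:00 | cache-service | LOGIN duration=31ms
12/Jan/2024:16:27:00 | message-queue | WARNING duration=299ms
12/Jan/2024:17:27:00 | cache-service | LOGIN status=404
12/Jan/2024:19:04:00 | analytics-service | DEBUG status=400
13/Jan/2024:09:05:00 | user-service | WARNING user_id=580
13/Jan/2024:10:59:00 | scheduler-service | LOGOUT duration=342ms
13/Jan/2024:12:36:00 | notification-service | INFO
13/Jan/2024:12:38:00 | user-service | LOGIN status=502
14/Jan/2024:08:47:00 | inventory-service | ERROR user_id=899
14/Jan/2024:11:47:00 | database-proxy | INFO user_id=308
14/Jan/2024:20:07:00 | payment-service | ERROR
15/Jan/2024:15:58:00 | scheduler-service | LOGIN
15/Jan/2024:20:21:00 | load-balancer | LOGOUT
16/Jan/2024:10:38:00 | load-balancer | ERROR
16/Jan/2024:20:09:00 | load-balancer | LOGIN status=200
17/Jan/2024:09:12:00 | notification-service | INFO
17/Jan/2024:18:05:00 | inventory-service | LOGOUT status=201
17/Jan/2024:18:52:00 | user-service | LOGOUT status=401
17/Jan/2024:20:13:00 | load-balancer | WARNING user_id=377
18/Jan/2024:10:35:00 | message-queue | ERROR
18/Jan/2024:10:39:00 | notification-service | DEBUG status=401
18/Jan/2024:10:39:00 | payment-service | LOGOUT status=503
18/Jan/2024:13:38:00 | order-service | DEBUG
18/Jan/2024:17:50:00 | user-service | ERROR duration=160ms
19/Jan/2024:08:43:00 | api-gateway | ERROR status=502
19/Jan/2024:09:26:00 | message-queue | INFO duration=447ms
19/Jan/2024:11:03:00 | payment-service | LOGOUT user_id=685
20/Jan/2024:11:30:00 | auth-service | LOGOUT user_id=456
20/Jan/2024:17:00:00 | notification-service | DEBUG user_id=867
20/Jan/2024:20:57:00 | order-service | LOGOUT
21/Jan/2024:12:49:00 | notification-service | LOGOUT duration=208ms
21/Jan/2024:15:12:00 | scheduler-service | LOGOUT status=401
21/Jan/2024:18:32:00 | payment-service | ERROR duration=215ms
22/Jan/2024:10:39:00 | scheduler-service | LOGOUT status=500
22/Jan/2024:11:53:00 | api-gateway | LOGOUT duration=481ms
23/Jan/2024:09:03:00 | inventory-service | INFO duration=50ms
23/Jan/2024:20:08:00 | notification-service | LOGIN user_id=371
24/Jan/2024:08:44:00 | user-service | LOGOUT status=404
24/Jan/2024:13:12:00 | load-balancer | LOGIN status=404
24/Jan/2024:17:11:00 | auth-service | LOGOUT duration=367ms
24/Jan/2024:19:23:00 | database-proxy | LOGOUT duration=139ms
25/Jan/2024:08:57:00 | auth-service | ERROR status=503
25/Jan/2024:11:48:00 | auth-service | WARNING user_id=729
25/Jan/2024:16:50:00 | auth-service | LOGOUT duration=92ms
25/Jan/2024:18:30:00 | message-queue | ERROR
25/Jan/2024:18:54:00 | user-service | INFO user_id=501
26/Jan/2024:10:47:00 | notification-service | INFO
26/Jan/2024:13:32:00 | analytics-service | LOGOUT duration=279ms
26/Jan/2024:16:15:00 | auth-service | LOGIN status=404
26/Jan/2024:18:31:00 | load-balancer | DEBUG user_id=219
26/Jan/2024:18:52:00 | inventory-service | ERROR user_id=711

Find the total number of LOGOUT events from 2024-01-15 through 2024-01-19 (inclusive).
5

To filter by date range:

1. Date range: 2024-01-15 through 2024-01-19, both dates inclusive
2. Filter for LOGOUT events whose date falls in this range
3. Count matching events: 5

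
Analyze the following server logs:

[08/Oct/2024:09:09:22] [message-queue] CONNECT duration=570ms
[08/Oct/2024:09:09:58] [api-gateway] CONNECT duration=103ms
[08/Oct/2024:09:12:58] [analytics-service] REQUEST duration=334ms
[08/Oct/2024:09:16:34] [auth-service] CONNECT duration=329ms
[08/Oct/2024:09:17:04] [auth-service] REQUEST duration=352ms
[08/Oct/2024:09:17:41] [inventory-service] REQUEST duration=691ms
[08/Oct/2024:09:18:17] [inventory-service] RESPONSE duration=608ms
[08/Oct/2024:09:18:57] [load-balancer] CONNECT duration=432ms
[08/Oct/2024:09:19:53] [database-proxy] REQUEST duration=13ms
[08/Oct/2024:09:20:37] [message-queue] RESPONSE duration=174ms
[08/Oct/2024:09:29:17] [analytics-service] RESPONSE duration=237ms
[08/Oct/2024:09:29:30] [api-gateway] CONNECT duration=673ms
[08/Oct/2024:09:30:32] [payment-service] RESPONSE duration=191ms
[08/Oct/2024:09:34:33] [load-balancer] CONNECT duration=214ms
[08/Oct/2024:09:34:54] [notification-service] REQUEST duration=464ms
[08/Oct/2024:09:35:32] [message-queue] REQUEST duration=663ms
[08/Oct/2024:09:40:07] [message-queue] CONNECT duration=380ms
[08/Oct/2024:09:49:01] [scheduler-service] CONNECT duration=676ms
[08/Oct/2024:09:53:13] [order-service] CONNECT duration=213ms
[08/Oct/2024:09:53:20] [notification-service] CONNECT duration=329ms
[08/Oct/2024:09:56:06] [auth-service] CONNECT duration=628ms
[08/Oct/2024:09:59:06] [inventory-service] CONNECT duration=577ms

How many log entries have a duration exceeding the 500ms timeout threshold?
8

To count timeouts:

1. Threshold: 500ms
2. Extract duration from each log entry
3. Count entries where duration > 500
4. Timeout count: 8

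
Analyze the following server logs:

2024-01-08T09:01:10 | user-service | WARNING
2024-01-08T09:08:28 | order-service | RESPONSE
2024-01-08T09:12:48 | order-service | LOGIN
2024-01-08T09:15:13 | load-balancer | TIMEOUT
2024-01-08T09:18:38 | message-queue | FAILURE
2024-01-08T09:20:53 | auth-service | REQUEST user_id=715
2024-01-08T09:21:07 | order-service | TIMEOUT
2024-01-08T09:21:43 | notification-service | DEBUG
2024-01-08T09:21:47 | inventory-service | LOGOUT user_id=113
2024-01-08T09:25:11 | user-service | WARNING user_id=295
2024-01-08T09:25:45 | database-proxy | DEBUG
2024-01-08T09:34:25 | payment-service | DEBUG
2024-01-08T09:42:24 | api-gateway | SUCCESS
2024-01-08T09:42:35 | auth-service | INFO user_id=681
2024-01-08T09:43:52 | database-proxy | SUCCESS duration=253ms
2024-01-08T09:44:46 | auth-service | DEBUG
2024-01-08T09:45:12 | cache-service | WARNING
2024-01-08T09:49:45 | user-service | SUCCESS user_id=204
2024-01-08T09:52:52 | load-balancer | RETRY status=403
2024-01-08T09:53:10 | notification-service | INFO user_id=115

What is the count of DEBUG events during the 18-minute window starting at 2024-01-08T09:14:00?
2

To count events in the time window:

1. Window boundaries: 2024-01-08T09:14:00 to 2024-01-08T09:32:00
2. Filter for DEBUG events within this window
3. Count matching events: 2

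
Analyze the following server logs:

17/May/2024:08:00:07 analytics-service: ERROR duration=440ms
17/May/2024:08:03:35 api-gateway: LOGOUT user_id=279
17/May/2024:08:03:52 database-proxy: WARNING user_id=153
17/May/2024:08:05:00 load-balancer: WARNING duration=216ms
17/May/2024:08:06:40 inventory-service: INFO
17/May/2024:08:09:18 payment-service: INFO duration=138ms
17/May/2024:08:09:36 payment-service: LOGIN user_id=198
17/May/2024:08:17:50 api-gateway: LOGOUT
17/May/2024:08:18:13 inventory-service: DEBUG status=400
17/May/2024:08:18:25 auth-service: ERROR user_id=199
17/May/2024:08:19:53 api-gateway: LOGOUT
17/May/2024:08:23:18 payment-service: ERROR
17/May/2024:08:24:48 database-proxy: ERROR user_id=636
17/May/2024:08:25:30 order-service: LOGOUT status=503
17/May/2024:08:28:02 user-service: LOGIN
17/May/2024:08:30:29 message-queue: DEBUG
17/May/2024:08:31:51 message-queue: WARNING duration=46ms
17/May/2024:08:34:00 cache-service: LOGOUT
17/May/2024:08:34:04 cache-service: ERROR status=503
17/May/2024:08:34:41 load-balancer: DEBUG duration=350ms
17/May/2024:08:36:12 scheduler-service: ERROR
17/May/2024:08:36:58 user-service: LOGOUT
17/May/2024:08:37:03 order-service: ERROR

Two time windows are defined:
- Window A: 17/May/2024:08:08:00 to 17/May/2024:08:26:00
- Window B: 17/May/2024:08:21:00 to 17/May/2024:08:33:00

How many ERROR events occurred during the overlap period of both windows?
2

To find overlap events:

1. Window A: 17/May/2024:08:08:00 to 17/May/2024:08:26:00
2. Window B: 17/May/2024:08:21:00 to 17/May/2024:08:33:00
3. Overlap period: 17/May/2024:08:21:00 to 17/May/2024:08:26:00
4. Count ERROR events in overlap: 2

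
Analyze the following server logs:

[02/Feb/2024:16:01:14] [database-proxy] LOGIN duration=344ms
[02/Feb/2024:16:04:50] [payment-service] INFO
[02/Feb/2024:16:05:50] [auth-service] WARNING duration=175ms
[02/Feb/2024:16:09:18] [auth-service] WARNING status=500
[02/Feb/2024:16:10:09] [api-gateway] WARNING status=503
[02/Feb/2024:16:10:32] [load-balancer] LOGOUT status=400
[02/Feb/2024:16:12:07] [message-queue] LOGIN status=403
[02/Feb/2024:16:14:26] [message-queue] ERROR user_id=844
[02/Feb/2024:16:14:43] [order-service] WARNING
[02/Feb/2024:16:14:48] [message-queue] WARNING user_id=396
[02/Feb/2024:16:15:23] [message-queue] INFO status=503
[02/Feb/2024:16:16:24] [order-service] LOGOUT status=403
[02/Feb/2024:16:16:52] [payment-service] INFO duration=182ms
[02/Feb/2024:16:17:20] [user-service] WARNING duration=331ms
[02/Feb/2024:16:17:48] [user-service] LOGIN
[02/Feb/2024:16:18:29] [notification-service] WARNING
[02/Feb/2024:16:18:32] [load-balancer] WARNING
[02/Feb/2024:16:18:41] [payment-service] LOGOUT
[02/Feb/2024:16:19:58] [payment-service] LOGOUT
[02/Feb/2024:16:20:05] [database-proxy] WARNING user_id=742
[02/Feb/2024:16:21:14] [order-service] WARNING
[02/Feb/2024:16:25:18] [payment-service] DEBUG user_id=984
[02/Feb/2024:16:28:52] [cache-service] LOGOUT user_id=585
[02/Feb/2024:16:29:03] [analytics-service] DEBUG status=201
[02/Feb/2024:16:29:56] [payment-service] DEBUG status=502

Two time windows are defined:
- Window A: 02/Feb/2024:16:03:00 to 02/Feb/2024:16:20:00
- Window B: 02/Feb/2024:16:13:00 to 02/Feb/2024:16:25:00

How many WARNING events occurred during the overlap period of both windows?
5

To find overlap events:

1. Window A: 02/Feb/2024:16:03:00 to 02/Feb/2024:16:20:00
2. Window B: 02/Feb/2024:16:13:00 to 02/Feb/2024:16:25:00
3. Overlap period: 02/Feb/2024:16:13:00 to 02/Feb/2024:16:20:00
4. Count WARNING events in overlap: 5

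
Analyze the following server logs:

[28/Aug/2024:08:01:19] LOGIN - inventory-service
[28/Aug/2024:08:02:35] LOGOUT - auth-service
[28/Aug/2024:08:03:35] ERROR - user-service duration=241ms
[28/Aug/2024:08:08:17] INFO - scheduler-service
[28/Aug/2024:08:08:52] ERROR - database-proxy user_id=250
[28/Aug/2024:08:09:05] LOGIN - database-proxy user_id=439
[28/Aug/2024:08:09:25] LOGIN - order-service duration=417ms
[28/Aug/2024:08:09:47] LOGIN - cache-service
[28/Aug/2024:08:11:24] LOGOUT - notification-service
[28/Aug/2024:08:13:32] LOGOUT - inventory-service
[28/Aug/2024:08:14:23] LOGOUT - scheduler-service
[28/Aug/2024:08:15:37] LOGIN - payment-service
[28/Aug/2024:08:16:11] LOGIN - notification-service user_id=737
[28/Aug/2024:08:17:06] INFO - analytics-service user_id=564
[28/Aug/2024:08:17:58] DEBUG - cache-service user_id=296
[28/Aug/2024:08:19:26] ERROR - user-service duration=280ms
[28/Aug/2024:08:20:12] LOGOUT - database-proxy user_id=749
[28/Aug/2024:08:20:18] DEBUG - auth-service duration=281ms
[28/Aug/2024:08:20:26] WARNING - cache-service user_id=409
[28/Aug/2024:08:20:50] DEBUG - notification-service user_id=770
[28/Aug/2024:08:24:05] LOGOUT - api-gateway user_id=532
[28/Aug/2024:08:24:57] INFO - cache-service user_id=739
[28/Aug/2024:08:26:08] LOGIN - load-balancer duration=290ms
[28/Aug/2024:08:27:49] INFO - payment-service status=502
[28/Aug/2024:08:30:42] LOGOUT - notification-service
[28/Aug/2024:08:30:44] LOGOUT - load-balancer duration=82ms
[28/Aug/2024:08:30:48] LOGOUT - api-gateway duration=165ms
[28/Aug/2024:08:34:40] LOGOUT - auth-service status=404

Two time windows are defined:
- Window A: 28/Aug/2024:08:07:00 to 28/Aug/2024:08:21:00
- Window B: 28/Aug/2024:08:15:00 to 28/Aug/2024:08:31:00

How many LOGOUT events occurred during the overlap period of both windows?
1

To find overlap events:

1. Window A: 28/Aug/2024:08:07:00 to 28/Aug/2024:08:21:00
2. Window B: 28/Aug/2024:08:15:00 to 28/Aug/2024:08:31:00
3. Overlap period: 28/Aug/2024:08:15:00 to 28/Aug/2024:08:21:00
4. Count LOGOUT events in overlap: 1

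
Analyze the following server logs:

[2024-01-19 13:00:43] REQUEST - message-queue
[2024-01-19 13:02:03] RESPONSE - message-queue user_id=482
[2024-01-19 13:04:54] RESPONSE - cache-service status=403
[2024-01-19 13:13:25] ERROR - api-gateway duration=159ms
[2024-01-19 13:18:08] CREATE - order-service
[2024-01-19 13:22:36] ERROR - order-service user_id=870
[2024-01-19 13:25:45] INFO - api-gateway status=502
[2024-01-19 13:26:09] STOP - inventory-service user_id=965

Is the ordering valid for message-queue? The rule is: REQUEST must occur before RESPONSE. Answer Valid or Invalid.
Valid

To validate ordering:

1. Required order: REQUEST → RESPONSE
2. Rule: REQUEST must occur before RESPONSE
3. Check actual order of events for message-queue
4. Result: Valid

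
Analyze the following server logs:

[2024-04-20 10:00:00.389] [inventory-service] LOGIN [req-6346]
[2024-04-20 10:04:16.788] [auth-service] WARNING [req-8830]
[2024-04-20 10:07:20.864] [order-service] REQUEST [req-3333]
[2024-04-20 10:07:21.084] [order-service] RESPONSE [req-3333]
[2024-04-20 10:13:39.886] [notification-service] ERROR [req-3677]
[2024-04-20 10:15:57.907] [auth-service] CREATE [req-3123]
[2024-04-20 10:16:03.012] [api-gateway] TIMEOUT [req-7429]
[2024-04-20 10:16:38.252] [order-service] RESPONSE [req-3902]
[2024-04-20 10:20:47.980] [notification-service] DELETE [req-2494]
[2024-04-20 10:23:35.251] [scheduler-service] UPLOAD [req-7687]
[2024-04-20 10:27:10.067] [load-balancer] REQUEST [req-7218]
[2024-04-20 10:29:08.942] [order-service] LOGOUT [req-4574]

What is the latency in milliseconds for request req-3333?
220

To calculate latency:

1. Find REQUEST with id req-3333: 2024-04-20 10:07:20.864
2. Find RESPONSE with id req-3333: 2024-04-20 10:07:21.084
3. Latency: 2024-04-20 10:07:21.084 - 2024-04-20 10:07:20.864 = 220ms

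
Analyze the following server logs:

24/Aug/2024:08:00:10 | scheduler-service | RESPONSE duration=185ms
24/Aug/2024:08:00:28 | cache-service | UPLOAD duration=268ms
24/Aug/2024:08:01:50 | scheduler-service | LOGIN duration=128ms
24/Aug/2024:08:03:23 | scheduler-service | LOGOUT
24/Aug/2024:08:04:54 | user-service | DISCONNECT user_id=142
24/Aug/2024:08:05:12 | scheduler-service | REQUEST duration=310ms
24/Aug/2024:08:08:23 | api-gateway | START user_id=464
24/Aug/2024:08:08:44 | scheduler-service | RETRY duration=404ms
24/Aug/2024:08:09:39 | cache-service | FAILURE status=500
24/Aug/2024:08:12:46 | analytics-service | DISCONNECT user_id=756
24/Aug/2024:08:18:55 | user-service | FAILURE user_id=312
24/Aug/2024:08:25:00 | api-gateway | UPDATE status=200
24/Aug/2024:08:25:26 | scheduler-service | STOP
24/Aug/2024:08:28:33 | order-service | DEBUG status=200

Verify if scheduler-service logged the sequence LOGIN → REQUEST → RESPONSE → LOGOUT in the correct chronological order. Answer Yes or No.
No

To verify sequence order:

1. Find all events in sequence LOGIN → REQUEST → RESPONSE → LOGOUT for scheduler-service
2. Extract their timestamps
3. Check if timestamps are in ascending order
4. Result: No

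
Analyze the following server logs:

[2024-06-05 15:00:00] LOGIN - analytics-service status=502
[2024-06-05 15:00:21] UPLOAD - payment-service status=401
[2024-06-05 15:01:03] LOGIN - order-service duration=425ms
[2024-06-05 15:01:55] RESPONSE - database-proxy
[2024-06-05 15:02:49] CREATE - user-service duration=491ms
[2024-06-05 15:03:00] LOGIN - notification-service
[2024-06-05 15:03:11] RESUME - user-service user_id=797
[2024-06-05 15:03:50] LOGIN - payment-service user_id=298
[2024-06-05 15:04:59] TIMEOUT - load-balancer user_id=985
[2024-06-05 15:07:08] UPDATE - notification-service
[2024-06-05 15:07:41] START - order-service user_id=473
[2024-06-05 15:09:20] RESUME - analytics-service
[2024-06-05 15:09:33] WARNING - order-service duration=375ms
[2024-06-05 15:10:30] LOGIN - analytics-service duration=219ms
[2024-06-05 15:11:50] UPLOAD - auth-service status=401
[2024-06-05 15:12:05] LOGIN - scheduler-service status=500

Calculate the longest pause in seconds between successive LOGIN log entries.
400

To find the longest gap:

1. Extract all LOGIN events in chronological order
2. Calculate time differences between consecutive events
3. Find the maximum difference
4. Longest gap: 400 seconds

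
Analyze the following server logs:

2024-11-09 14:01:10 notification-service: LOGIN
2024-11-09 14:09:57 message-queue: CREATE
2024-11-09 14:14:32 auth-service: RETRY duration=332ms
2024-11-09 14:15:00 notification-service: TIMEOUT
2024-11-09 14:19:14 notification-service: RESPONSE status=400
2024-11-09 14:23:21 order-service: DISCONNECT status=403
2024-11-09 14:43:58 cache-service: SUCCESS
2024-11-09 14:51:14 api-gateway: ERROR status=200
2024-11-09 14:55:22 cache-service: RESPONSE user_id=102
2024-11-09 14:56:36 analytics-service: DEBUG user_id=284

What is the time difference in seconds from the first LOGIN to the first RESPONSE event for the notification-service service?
1084

To find the time between events:

1. Locate the first LOGIN event for notification-service: 2024-11-09 14:01:10
2. Locate the first RESPONSE event for notification-service: 2024-11-09 14:19:14
3. Calculate the difference: 2024-11-09 14:19:14 - 2024-11-09 14:01:10 = 1084 seconds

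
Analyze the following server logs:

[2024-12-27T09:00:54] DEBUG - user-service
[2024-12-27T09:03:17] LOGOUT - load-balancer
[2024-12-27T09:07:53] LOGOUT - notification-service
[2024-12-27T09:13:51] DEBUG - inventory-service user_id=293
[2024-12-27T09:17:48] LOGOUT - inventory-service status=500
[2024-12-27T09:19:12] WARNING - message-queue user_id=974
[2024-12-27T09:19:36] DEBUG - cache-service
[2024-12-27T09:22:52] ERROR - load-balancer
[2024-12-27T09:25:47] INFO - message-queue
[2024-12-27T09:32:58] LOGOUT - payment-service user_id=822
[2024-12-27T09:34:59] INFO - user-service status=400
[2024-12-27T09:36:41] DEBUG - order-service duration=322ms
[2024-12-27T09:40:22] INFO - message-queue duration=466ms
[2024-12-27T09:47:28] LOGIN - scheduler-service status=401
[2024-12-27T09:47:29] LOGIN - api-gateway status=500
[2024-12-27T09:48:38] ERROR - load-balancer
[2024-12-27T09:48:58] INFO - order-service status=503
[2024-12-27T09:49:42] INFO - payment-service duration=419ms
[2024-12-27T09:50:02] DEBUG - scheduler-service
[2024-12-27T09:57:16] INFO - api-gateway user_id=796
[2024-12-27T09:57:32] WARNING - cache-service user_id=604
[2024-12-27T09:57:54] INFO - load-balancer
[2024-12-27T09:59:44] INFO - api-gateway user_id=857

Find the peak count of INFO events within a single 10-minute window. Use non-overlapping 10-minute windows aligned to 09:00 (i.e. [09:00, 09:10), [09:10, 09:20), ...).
3

To find the burst window:

1. Divide the log period into non-overlapping 10-minute windows starting at 09:00
2. Count INFO events in each window
3. Find the window with maximum count
4. Maximum events in a window: 3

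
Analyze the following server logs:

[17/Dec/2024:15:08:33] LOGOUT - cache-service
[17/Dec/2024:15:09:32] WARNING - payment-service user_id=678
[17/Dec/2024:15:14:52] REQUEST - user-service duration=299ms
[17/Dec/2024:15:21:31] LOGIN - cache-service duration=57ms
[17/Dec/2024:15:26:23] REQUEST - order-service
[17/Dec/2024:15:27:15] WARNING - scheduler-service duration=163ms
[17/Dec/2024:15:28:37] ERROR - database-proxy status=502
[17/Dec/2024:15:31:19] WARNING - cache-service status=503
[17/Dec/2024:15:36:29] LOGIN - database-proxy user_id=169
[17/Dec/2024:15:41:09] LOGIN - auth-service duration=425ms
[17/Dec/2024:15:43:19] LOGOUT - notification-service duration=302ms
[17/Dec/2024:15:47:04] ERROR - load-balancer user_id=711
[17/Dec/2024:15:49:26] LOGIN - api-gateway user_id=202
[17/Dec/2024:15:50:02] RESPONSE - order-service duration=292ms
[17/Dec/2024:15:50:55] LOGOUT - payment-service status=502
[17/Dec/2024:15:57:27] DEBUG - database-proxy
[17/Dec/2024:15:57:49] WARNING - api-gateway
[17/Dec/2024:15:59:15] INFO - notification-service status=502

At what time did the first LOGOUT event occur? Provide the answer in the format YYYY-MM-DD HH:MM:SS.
2024-12-17 15:08:33

To find the first event:

1. Filter for all LOGOUT events
2. Sort by timestamp
3. Select the first one
4. Timestamp: 2024-12-17 15:08:33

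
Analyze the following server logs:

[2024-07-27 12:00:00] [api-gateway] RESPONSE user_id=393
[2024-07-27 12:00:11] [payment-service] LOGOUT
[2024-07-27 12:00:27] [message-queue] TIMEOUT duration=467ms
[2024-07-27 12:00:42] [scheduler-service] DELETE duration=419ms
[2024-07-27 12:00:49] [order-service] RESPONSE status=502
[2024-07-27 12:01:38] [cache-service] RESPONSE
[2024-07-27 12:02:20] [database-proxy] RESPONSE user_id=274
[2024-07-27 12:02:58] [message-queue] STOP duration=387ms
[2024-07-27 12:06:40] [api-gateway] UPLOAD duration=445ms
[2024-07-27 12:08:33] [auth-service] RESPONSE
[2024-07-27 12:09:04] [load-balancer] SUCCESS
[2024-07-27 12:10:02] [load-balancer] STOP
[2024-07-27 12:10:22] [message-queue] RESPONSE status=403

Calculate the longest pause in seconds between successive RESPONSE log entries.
373

To find the longest gap:

1. Extract all RESPONSE events in chronological order
2. Calculate time differences between consecutive events
3. Find the maximum difference
4. Longest gap: 373 seconds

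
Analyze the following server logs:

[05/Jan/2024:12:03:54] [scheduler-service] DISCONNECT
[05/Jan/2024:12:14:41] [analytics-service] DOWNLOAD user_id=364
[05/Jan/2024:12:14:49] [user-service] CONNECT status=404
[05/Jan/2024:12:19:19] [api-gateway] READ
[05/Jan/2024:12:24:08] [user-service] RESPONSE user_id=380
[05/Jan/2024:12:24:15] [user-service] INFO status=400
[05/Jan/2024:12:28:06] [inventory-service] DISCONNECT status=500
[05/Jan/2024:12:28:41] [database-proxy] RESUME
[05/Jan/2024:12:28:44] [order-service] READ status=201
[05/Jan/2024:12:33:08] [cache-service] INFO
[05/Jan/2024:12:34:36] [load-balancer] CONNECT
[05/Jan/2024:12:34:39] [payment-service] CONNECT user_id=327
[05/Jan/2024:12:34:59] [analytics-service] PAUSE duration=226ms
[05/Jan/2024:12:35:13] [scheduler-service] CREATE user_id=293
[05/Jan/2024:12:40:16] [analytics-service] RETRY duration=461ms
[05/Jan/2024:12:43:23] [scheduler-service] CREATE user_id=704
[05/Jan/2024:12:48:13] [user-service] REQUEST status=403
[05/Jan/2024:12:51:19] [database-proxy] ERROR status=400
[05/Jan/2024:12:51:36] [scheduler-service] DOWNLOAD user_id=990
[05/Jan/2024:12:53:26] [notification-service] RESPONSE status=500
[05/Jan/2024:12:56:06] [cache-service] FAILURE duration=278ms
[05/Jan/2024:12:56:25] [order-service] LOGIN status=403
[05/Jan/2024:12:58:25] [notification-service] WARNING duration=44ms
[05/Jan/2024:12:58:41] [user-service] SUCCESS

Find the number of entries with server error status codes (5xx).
2

To find matching entries:

1. Pattern to match: server error status codes (5xx)
2. Scan each log entry for the pattern
3. Count matches: 2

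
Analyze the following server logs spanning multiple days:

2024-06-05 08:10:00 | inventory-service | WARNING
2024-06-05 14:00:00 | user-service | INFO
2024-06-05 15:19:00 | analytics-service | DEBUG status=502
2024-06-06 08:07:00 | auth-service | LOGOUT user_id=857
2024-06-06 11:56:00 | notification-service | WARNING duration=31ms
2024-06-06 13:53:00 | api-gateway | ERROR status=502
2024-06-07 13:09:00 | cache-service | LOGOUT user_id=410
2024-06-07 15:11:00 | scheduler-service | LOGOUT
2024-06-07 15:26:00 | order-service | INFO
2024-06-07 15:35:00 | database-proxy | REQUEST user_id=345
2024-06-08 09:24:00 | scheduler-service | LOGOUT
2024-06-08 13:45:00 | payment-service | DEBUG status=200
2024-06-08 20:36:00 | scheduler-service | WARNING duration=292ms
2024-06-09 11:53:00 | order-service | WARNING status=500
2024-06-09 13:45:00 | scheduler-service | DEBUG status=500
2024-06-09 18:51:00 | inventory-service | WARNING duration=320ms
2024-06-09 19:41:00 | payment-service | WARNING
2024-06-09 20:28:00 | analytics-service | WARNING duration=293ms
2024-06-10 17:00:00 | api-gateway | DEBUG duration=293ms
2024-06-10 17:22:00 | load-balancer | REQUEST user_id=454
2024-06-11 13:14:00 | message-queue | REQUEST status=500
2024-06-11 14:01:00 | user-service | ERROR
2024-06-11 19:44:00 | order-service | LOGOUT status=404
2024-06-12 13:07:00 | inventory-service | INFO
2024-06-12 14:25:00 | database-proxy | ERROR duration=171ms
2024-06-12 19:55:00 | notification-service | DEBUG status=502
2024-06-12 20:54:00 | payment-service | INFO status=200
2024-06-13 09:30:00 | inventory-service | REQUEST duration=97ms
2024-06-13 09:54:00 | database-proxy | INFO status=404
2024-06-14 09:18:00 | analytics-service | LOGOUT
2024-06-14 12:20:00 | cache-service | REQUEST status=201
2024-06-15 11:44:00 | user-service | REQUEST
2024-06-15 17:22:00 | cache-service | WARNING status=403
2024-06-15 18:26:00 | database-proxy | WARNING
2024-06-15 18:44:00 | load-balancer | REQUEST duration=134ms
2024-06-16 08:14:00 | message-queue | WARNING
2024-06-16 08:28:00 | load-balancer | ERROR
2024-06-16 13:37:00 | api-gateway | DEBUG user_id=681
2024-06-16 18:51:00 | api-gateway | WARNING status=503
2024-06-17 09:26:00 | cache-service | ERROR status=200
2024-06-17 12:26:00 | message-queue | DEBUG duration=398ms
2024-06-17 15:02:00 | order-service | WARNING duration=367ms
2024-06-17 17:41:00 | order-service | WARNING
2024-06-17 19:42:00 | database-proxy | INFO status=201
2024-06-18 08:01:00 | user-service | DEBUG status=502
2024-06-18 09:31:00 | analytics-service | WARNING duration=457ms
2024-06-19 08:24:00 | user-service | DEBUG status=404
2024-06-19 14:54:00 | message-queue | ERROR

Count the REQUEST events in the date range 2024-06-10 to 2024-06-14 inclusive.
4

To filter by date range:

1. Date range: 2024-06-10 through 2024-06-14, both dates inclusive
2. Filter for REQUEST events whose date falls in this range
3. Count matching events: 4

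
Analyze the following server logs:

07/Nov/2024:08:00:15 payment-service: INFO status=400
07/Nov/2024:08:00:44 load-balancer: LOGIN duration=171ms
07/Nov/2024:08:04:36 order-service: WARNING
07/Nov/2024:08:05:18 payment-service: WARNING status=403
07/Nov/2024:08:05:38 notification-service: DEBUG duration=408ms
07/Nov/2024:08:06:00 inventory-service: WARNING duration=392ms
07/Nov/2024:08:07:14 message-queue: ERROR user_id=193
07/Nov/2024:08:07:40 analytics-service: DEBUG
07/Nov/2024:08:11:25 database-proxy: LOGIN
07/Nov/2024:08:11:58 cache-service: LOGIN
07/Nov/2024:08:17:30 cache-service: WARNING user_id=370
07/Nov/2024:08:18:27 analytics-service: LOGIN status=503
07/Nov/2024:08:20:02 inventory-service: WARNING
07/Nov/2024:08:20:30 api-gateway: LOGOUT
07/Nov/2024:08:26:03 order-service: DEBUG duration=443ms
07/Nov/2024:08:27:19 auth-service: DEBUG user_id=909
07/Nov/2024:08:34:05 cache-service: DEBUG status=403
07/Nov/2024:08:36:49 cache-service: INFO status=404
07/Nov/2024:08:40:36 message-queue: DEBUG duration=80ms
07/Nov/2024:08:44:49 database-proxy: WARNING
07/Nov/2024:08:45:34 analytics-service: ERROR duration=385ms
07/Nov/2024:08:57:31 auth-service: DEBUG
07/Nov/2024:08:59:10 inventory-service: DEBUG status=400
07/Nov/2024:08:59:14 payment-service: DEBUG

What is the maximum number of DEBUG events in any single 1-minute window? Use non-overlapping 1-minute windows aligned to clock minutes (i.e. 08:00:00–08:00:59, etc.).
2

To find the burst window:

1. Divide the log period into non-overlapping 1-minute windows starting at 08:00
2. Count DEBUG events in each window
3. Find the window with maximum count
4. Maximum events in a window: 2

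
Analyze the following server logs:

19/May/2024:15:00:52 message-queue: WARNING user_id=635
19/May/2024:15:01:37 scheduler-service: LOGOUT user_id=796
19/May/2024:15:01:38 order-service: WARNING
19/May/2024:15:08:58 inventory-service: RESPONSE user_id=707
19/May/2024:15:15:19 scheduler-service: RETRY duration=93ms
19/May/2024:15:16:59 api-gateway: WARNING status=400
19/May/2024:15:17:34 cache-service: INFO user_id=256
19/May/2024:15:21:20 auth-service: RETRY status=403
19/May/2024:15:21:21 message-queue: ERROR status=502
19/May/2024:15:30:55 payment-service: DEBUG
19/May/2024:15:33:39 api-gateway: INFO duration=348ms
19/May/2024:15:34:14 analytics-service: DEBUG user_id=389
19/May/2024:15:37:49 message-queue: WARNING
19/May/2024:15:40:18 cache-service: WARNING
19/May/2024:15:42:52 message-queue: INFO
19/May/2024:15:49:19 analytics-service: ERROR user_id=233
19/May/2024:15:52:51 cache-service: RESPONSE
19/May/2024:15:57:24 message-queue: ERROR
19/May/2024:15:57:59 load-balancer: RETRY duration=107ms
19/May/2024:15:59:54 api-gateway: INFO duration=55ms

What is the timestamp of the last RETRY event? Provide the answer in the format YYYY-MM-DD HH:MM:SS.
2024-05-19 15:57:59

To find the last event:

1. Filter for all RETRY events
2. Sort by timestamp
3. Select the last one
4. Timestamp: 2024-05-19 15:57:59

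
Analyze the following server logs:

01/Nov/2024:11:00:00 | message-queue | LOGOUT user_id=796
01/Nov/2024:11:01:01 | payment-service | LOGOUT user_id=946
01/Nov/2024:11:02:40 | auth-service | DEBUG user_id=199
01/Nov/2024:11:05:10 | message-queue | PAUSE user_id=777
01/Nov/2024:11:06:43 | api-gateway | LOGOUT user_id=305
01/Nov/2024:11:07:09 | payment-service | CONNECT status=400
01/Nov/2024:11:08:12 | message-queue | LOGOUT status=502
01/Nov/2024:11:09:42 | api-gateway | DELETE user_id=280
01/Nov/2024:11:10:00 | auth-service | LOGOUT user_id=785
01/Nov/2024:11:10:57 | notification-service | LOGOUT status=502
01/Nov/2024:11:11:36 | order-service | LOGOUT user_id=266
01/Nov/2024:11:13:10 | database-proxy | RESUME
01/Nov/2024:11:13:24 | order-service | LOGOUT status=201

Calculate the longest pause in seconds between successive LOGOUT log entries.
342

To find the longest gap:

1. Extract all LOGOUT events in chronological order
2. Calculate time differences between consecutive events
3. Find the maximum difference
4. Longest gap: 342 seconds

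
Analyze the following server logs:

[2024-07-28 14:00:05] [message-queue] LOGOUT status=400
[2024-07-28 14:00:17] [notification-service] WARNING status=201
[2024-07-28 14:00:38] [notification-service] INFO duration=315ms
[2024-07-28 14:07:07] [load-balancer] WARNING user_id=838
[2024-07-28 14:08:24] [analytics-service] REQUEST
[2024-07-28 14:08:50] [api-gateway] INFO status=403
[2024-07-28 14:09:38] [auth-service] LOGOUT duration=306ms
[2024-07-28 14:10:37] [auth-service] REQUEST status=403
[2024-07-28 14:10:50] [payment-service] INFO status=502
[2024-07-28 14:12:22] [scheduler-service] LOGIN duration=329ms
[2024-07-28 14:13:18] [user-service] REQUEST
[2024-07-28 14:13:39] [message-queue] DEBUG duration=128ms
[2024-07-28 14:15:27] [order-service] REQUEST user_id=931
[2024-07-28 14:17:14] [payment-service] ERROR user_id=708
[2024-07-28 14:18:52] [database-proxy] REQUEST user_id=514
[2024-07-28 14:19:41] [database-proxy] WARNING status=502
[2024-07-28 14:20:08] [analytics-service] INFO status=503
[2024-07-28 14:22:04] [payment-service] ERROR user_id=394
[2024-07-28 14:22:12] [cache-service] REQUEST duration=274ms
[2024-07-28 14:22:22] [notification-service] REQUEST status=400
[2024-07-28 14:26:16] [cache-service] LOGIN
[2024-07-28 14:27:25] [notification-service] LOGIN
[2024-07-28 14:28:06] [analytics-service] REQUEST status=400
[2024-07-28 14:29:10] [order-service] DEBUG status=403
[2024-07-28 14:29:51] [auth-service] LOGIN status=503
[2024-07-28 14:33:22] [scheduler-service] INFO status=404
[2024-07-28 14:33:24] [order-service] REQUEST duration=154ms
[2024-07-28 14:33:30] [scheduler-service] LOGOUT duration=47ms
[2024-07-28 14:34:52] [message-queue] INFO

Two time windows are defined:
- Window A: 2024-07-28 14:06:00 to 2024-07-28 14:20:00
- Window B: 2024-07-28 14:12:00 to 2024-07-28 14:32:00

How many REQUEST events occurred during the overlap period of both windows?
3

To find overlap events:

1. Window A: 2024-07-28 14:06:00 to 2024-07-28 14:20:00
2. Window B: 2024-07-28 14:12:00 to 2024-07-28 14:32:00
3. Overlap period: 2024-07-28 14:12:00 to 2024-07-28 14:20:00
4. Count REQUEST events in overlap: 3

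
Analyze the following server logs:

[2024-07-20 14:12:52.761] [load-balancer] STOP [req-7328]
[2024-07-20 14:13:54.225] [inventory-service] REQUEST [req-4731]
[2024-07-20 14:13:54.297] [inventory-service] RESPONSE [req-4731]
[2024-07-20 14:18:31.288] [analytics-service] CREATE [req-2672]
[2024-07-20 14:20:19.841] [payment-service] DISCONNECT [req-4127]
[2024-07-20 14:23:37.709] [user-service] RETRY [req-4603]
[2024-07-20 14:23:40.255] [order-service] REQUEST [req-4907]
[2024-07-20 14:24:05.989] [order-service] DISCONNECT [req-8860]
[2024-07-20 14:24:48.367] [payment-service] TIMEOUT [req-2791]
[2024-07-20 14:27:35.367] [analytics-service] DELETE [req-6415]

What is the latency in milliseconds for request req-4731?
72

To calculate latency:

1. Find REQUEST with id req-4731: 2024-07-20 14:13:54.225
2. Find RESPONSE with id req-4731: 2024-07-20 14:13:54.297
3. Latency: 2024-07-20 14:13:54.297 - 2024-07-20 14:13:54.225 = 72ms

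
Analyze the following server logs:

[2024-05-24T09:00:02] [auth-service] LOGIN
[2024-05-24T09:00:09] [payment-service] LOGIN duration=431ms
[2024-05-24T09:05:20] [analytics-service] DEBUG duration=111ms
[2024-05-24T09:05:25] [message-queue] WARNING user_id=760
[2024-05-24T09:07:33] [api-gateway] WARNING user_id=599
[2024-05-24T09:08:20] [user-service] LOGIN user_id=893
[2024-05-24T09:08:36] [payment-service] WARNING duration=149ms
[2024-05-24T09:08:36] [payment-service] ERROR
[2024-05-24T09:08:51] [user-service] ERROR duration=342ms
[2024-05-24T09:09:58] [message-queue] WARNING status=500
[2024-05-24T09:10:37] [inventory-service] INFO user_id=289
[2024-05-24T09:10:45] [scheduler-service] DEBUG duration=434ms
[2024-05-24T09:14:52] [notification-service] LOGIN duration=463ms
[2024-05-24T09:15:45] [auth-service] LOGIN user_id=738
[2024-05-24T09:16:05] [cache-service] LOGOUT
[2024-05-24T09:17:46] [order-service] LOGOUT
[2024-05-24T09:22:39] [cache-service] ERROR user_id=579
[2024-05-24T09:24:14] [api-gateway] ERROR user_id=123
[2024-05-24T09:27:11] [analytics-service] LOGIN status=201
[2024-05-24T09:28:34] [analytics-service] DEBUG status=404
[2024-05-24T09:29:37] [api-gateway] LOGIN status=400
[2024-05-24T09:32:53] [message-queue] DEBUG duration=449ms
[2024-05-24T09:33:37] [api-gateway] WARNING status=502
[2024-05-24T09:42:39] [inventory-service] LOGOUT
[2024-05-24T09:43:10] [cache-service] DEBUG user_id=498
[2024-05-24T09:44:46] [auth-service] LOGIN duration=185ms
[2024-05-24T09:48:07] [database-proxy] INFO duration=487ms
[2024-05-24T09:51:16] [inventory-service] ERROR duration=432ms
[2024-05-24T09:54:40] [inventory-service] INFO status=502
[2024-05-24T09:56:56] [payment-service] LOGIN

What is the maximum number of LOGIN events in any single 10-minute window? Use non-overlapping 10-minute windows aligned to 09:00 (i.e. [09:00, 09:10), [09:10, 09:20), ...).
3

To find the burst window:

1. Divide the log period into non-overlapping 10-minute windows starting at 09:00
2. Count LOGIN events in each window
3. Find the window with maximum count
4. Maximum events in a window: 3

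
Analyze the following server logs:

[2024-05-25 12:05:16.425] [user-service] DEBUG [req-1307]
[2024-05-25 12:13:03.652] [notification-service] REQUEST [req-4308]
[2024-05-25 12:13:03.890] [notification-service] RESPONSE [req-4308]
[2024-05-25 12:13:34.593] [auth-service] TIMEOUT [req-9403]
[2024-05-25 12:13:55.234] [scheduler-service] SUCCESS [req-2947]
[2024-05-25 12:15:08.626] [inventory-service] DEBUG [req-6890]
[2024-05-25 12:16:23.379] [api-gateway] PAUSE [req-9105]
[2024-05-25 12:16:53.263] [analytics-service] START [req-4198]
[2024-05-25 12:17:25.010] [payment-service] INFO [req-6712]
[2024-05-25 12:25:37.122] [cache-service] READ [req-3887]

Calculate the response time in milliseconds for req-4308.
238

To calculate latency:

1. Find REQUEST with id req-4308: 2024-05-25 12:13:03.652
2. Find RESPONSE with id req-4308: 2024-05-25 12:13:03.890
3. Latency: 2024-05-25 12:13:03.890 - 2024-05-25 12:13:03.652 = 238ms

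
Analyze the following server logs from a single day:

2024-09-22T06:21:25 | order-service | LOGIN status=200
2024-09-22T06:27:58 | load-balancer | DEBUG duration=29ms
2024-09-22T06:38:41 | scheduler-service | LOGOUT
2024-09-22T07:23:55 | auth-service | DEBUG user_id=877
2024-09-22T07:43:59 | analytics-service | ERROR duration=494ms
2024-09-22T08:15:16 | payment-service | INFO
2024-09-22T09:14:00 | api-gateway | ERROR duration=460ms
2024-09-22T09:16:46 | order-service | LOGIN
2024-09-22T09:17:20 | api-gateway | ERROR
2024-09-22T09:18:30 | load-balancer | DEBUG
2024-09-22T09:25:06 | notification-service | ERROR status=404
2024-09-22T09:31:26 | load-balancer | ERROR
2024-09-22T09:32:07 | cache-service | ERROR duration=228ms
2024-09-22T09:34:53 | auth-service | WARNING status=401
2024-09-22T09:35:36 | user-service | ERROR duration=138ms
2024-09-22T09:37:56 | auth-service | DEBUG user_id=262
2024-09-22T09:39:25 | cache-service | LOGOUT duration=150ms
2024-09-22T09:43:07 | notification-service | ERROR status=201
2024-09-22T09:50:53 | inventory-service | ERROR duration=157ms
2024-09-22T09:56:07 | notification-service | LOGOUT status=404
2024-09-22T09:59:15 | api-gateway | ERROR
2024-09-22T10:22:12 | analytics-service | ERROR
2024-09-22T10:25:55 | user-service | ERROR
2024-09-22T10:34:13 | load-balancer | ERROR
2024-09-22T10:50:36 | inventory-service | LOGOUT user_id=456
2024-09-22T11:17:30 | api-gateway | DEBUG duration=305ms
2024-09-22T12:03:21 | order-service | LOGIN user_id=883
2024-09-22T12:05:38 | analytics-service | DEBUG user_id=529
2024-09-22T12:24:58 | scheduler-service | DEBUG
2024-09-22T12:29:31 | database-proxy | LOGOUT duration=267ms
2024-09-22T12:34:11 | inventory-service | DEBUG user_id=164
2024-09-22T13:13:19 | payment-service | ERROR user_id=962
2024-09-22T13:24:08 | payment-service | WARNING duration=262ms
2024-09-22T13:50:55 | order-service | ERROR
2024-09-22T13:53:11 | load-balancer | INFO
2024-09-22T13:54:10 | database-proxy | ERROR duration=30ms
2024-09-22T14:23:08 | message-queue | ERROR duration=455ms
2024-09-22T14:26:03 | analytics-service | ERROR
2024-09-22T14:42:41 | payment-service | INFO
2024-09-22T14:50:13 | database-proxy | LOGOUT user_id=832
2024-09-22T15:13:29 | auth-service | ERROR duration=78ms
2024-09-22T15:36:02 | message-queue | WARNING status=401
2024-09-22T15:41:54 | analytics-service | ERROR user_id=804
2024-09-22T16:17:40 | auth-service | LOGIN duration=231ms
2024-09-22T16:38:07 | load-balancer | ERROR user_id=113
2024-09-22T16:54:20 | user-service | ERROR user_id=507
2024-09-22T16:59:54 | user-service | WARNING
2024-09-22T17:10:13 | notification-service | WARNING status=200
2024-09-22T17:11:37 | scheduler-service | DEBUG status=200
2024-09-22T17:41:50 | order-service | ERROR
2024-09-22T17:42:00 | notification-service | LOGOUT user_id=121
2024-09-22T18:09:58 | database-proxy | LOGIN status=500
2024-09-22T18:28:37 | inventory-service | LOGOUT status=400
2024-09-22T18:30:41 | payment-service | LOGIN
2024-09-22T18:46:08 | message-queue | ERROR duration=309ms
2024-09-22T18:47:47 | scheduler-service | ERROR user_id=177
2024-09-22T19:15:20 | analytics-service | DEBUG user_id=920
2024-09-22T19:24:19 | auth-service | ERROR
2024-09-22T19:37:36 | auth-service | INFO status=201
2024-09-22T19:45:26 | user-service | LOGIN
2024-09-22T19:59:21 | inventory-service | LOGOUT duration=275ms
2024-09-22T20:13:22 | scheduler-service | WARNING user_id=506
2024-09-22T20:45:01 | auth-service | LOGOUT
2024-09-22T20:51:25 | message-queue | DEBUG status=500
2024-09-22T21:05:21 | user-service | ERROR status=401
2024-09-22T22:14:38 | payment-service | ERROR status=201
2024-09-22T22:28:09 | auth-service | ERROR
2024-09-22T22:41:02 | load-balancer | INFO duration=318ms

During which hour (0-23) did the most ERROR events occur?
9

To find the peak hour:

1. Group all ERROR events by hour
2. Count events in each hour
3. Find hour with maximum count
4. Peak hour: 9 (with 9 events)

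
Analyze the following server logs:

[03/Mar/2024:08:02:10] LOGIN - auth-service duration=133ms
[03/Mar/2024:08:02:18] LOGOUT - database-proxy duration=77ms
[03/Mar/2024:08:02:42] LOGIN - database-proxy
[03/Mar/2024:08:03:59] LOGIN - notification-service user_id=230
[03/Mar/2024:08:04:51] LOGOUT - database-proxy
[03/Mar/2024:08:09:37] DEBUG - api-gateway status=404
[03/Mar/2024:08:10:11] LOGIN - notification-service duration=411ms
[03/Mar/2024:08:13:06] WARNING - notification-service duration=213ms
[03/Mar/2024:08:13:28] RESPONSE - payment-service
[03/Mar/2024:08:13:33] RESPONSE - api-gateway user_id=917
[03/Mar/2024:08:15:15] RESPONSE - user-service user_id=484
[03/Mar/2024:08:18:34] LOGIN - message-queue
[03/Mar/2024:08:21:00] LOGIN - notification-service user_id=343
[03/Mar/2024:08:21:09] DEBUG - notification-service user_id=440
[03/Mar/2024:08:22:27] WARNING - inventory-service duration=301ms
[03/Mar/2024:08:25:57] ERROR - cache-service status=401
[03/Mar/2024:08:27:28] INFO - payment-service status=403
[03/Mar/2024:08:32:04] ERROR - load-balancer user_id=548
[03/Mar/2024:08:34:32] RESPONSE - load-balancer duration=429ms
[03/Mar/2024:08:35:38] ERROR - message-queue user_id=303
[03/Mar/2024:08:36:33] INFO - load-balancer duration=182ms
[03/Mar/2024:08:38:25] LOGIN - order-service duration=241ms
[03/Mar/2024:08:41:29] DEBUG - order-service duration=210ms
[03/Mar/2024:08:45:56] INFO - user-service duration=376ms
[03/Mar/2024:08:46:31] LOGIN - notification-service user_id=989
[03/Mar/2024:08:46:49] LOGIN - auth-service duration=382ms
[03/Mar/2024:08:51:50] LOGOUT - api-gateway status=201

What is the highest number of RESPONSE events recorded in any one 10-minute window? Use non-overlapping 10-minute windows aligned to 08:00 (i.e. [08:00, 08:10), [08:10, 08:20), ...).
3

To find the burst window:

1. Divide the log period into non-overlapping 10-minute windows starting at 08:00
2. Count RESPONSE events in each window
3. Find the window with maximum count
4. Maximum events in a window: 3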